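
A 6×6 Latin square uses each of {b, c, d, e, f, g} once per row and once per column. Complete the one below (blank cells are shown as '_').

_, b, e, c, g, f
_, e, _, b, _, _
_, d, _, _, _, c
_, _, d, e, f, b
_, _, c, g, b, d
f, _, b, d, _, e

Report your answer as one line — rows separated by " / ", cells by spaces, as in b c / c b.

d b e c g f / c e f b d g / b d g f e c / g c d e f b / e f c g b d / f g b d c e

row 1 has {b,c,e,f,g}; column 1 has {f} — only d is left for (r1,c1).
row 2 has {b,e}; column 6 has {b,c,d,e,f} — only g is left for (r2,c6).
row 3 has {c,d}; column 4 has {b,c,d,e,g} — only f is left for (r3,c4).
row 3 has {c,d,f}; column 5 has {b,f,g} — only e is left for (r3,c5).
row 5 has {b,c,d,g}; column 1 has {d,f} — only e is left for (r5,c1).
row 5 has {b,c,d,e,g}; column 2 has {b,d,e} — only f is left for (r5,c2).
row 6 has {b,d,e,f}; column 5 has {b,e,f,g} — only c is left for (r6,c5).
row 2 has {b,e,g}; column 1 has {d,e,f} — only c is left for (r2,c1).
row 2 has {b,c,e,g}; column 3 has {b,c,d,e} — only f is left for (r2,c3).
row 2 has {b,c,e,f,g}; column 5 has {b,c,e,f,g} — only d is left for (r2,c5).
row 3 has {c,d,e,f}; column 3 has {b,c,d,e,f} — only g is left for (r3,c3).
row 4 has {b,d,e,f}; column 1 has {c,d,e,f} — only g is left for (r4,c1).
row 4 has {b,d,e,f,g}; column 2 has {b,d,e,f} — only c is left for (r4,c2).
row 6 has {b,c,d,e,f}; column 2 has {b,c,d,e,f} — only g is left for (r6,c2).
row 3 has {c,d,e,f,g}; column 1 has {c,d,e,f,g} — only b is left for (r3,c1).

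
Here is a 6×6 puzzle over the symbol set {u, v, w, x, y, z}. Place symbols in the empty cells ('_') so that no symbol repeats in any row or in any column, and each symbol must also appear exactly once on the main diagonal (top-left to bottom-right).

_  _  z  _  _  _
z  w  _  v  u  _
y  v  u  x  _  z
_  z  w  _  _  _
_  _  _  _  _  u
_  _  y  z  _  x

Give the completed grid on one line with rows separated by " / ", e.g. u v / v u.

v x z u y w / z w x v u y / y v u x w z / u z w y x v / x y v w z u / w u y z v x

(r1,c1): row 1 has {z}; column 1 has {y,z}; the diagonal has {u,w,x}, so it must be v.
(r2,c3): row 2 has {u,v,w,z}; column 3 has {u,w,y,z}, so it must be x.
(r2,c6): row 2 has {u,v,w,x,z}; column 6 has {u,x,z}, so it must be y.
(r3,c5): row 3 has {u,v,x,y,z}; column 5 has {u}, so it must be w.
(r4,c4): row 4 has {w,z}; column 4 has {v,x,z}; the diagonal has {u,v,w,x}, so it must be y.
(r4,c6): row 4 has {w,y,z}; column 6 has {u,x,y,z}, so it must be v.
(r5,c3): row 5 has {u}; column 3 has {u,w,x,y,z}, so it must be v.
(r5,c4): row 5 has {u,v}; column 4 has {v,x,y,z}, so it must be w.
(r5,c5): row 5 has {u,v,w}; column 5 has {u,w}; the diagonal has {u,v,w,x,y}, so it must be z.
(r6,c2): row 6 has {x,y,z}; column 2 has {v,w,z}, so it must be u.
(r6,c5): row 6 has {u,x,y,z}; column 5 has {u,w,z}, so it must be v.
(r1,c4): row 1 has {v,z}; column 4 has {v,w,x,y,z}, so it must be u.
(r1,c6): row 1 has {u,v,z}; column 6 has {u,v,x,y,z}, so it must be w.
(r4,c5): row 4 has {v,w,y,z}; column 5 has {u,v,w,z}, so it must be x.
(r5,c1): row 5 has {u,v,w,z}; column 1 has {v,y,z}, so it must be x.
(r5,c2): row 5 has {u,v,w,x,z}; column 2 has {u,v,w,z}, so it must be y.
(r6,c1): row 6 has {u,v,x,y,z}; column 1 has {v,x,y,z}, so it must be w.
(r1,c2): row 1 has {u,v,w,z}; column 2 has {u,v,w,y,z}, so it must be x.
(r1,c5): row 1 has {u,v,w,x,z}; column 5 has {u,v,w,x,z}, so it must be y.
(r4,c1): row 4 has {v,w,x,y,z}; column 1 has {v,w,x,y,z}, so it must be u.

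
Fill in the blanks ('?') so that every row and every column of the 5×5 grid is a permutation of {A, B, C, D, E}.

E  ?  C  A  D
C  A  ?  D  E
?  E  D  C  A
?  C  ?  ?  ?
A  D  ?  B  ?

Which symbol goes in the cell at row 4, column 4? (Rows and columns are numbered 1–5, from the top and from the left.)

E

(r1,c2): row 1 has {A,C,D,E}; column 2 has {A,C,D,E}, so it must be B.
(r2,c3): row 2 has {A,C,D,E}; column 3 has {C,D}, so it must be B.
(r3,c1): row 3 has {A,C,D,E}; column 1 has {A,C,E}, so it must be B.
(r4,c1): row 4 has {C}; column 1 has {A,B,C,E}, so it must be D.
(r4,c4): row 4 has {C,D}; column 4 has {A,B,C,D}, so it must be E.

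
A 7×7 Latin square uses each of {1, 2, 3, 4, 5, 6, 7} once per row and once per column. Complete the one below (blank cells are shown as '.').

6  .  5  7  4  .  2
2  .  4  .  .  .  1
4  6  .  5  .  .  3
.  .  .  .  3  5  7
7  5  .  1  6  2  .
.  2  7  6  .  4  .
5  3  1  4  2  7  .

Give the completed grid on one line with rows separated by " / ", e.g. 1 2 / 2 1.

(r1,c2) = 1
(r1,c6) = 3
(r2,c2) = 7
(r2,c4) = 3
(r2,c5) = 5
(r2,c6) = 6
(r3,c3) = 2
(r3,c6) = 1
(r4,c1) = 1
(r4,c2) = 4
(r4,c3) = 6
(r4,c4) = 2
(r5,c3) = 3
(r5,c7) = 4
(r6,c1) = 3
(r6,c5) = 1
(r6,c7) = 5
(r7,c7) = 6
(r3,c5) = 7

6 1 5 7 4 3 2 / 2 7 4 3 5 6 1 / 4 6 2 5 7 1 3 / 1 4 6 2 3 5 7 / 7 5 3 1 6 2 4 / 3 2 7 6 1 4 5 / 5 3 1 4 2 7 6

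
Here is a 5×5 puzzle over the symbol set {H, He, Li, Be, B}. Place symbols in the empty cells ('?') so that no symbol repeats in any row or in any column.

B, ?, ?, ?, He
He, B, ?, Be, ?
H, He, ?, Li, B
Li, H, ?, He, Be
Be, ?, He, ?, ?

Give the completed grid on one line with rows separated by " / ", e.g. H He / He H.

B Be Li H He / He B H Be Li / H He Be Li B / Li H B He Be / Be Li He B H

(r1,c4) = H
(r3,c3) = Be
(r4,c3) = B
(r5,c2) = Li
(r5,c4) = B
(r5,c5) = H
(r1,c2) = Be
(r1,c3) = Li
(r2,c3) = H
(r2,c5) = Li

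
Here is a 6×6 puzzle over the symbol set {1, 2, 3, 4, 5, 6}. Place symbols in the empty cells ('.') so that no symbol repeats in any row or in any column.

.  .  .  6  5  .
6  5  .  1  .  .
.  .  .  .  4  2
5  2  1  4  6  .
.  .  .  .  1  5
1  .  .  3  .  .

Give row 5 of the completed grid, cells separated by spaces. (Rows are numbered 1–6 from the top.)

(r3,c1) = 3
(r3,c4) = 5
(r4,c6) = 3
(r5,c4) = 2
(r6,c5) = 2
(r2,c5) = 3
(r2,c6) = 4
(r3,c3) = 6
(r5,c1) = 4
(r5,c3) = 3
(r6,c6) = 6
(r1,c1) = 2
(r1,c3) = 4
(r1,c6) = 1
(r2,c3) = 2
(r3,c2) = 1
(r5,c2) = 6

4 6 3 2 1 5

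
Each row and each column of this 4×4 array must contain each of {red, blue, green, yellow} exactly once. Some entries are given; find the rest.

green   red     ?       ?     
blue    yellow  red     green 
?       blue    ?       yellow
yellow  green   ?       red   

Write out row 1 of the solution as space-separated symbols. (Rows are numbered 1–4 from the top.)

green red yellow blue

Cell (r1,c4): row 1 has {red,green}; column 4 has {red,green,yellow} → blue.
Cell (r3,c1): row 3 has {blue,yellow}; column 1 has {blue,green,yellow} → red.
Cell (r3,c3): row 3 has {red,blue,yellow}; column 3 has {red} → green.
Cell (r4,c3): row 4 has {red,green,yellow}; column 3 has {red,green} → blue.
Cell (r1,c3): row 1 has {red,blue,green}; column 3 has {red,blue,green} → yellow.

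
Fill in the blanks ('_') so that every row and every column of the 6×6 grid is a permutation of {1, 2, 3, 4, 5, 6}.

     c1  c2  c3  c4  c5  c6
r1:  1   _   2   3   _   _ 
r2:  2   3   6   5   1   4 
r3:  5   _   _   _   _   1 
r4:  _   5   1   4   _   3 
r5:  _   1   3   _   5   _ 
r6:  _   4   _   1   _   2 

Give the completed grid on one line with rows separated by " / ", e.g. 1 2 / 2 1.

1 6 2 3 4 5 / 2 3 6 5 1 4 / 5 2 4 6 3 1 / 6 5 1 4 2 3 / 4 1 3 2 5 6 / 3 4 5 1 6 2

At row 1, column 2: row 1 has {1,2,3}; column 2 has {1,3,4,5}; that leaves 6.
At row 1, column 5: row 1 has {1,2,3,6}; column 5 has {1,5}; that leaves 4.
At row 1, column 6: row 1 has {1,2,3,4,6}; column 6 has {1,2,3,4}; that leaves 5.
At row 3, column 2: row 3 has {1,5}; column 2 has {1,3,4,5,6}; that leaves 2.
At row 3, column 3: row 3 has {1,2,5}; column 3 has {1,2,3,6}; that leaves 4.
At row 3, column 4: row 3 has {1,2,4,5}; column 4 has {1,3,4,5}; that leaves 6.
At row 3, column 5: row 3 has {1,2,4,5,6}; column 5 has {1,4,5}; that leaves 3.
At row 4, column 1: row 4 has {1,3,4,5}; column 1 has {1,2,5}; that leaves 6.
At row 4, column 5: row 4 has {1,3,4,5,6}; column 5 has {1,3,4,5}; that leaves 2.
At row 5, column 1: row 5 has {1,3,5}; column 1 has {1,2,5,6}; that leaves 4.
At row 5, column 4: row 5 has {1,3,4,5}; column 4 has {1,3,4,5,6}; that leaves 2.
At row 5, column 6: row 5 has {1,2,3,4,5}; column 6 has {1,2,3,4,5}; that leaves 6.
At row 6, column 1: row 6 has {1,2,4}; column 1 has {1,2,4,5,6}; that leaves 3.
At row 6, column 3: row 6 has {1,2,3,4}; column 3 has {1,2,3,4,6}; that leaves 5.
At row 6, column 5: row 6 has {1,2,3,4,5}; column 5 has {1,2,3,4,5}; that leaves 6.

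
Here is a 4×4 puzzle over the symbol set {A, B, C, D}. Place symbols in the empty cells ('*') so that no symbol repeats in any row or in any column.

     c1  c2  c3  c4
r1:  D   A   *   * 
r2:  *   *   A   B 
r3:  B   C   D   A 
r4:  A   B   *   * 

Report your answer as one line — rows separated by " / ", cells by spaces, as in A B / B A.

D A B C / C D A B / B C D A / A B C D

(r1,c4) = C
(r2,c1) = C
(r2,c2) = D
(r4,c3) = C
(r4,c4) = D
(r1,c3) = B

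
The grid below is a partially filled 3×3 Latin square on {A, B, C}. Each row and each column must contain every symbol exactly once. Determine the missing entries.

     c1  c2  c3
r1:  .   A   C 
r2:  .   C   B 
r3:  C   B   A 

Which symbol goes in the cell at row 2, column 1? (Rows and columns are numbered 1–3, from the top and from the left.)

At row 1, column 1: row 1 has {A,C}; column 1 has {C}; that leaves B.
At row 2, column 1: row 2 has {B,C}; column 1 has {B,C}; that leaves A.

A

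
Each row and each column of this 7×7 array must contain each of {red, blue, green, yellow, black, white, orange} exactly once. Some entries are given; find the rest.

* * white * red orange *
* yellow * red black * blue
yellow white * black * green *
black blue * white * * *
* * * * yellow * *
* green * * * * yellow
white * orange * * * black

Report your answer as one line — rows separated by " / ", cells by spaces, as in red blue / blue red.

Cell (r1,c2): row 1 has {red,white,orange}; column 2 has {blue,green,yellow,white} → black.
Cell (r1,c7): row 1 has {red,black,white,orange}; column 7 has {blue,yellow,black} → green.
Cell (r2,c3): row 2 has {red,blue,yellow,black}; column 3 has {white,orange} → green.
Cell (r2,c6): row 2 has {red,blue,green,yellow,black}; column 6 has {green,orange} → white.
Cell (r7,c2): row 7 has {black,white,orange}; column 2 has {blue,green,yellow,black,white} → red.
Cell (r1,c1): row 1 has {red,green,black,white,orange}; column 1 has {yellow,black,white} → blue.
Cell (r1,c4): row 1 has {red,blue,green,black,white,orange}; column 4 has {red,black,white} → yellow.
Cell (r2,c1): row 2 has {red,blue,green,yellow,black,white}; column 1 has {blue,yellow,black,white} → orange.
Cell (r5,c2): row 5 has {yellow}; column 2 has {red,blue,green,yellow,black,white} → orange.
Cell (r6,c1): row 6 has {green,yellow}; column 1 has {blue,yellow,black,white,orange} → red.
Cell (r5,c1): row 5 has {yellow,orange}; column 1 has {red,blue,yellow,black,white,orange} → green.
Cell (r5,c4): row 5 has {green,yellow,orange}; column 4 has {red,yellow,black,white} → blue.
Cell (r6,c4): row 6 has {red,green,yellow}; column 4 has {red,blue,yellow,black,white} → orange.
Cell (r7,c4): row 7 has {red,black,white,orange}; column 4 has {red,blue,yellow,black,white,orange} → green.
Cell (r7,c5): row 7 has {red,green,black,white,orange}; column 5 has {red,yellow,black} → blue.
Cell (r7,c6): row 7 has {red,blue,green,black,white,orange}; column 6 has {green,white,orange} → yellow.
Cell (r3,c5): row 3 has {green,yellow,black,white}; column 5 has {red,blue,yellow,black} → orange.
Cell (r3,c7): row 3 has {green,yellow,black,white,orange}; column 7 has {blue,green,yellow,black} → red.
Cell (r4,c5): row 4 has {blue,black,white}; column 5 has {red,blue,yellow,black,orange} → green.
Cell (r4,c6): row 4 has {blue,green,black,white}; column 6 has {green,yellow,white,orange} → red.
Cell (r4,c7): row 4 has {red,blue,green,black,white}; column 7 has {red,blue,green,yellow,black} → orange.
Cell (r5,c6): row 5 has {blue,green,yellow,orange}; column 6 has {red,green,yellow,white,orange} → black.
Cell (r5,c7): row 5 has {blue,green,yellow,black,orange}; column 7 has {red,blue,green,yellow,black,orange} → white.
Cell (r6,c5): row 6 has {red,green,yellow,orange}; column 5 has {red,blue,green,yellow,black,orange} → white.
Cell (r6,c6): row 6 has {red,green,yellow,white,orange}; column 6 has {red,green,yellow,black,white,orange} → blue.
Cell (r3,c3): row 3 has {red,green,yellow,black,white,orange}; column 3 has {green,white,orange} → blue.
Cell (r4,c3): row 4 has {red,blue,green,black,white,orange}; column 3 has {blue,green,white,orange} → yellow.
Cell (r5,c3): row 5 has {blue,green,yellow,black,white,orange}; column 3 has {blue,green,yellow,white,orange} → red.
Cell (r6,c3): row 6 has {red,blue,green,yellow,white,orange}; column 3 has {red,blue,green,yellow,white,orange} → black.

blue black white yellow red orange green / orange yellow green red black white blue / yellow white blue black orange green red / black blue yellow white green red orange / green orange red blue yellow black white / red green black orange white blue yellow / white red orange green blue yellow black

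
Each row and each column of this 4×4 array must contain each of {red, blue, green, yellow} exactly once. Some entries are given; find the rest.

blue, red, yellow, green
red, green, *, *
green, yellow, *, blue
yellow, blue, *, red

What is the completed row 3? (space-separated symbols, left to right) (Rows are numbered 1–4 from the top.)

Cell (r2,c3): row 2 has {red,green}; column 3 has {yellow} → blue.
Cell (r2,c4): row 2 has {red,blue,green}; column 4 has {red,blue,green} → yellow.
Cell (r3,c3): row 3 has {blue,green,yellow}; column 3 has {blue,yellow} → red.

green yellow red blue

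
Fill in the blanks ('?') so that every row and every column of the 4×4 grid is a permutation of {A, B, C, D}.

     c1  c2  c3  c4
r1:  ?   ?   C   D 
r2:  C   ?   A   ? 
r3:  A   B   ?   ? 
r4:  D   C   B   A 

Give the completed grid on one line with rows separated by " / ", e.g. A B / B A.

Cell (r1,c1): row 1 has {C,D}; column 1 has {A,C,D} → B.
Cell (r1,c2): row 1 has {B,C,D}; column 2 has {B,C} → A.
Cell (r2,c2): row 2 has {A,C}; column 2 has {A,B,C} → D.
Cell (r2,c4): row 2 has {A,C,D}; column 4 has {A,D} → B.
Cell (r3,c3): row 3 has {A,B}; column 3 has {A,B,C} → D.
Cell (r3,c4): row 3 has {A,B,D}; column 4 has {A,B,D} → C.

B A C D / C D A B / A B D C / D C B A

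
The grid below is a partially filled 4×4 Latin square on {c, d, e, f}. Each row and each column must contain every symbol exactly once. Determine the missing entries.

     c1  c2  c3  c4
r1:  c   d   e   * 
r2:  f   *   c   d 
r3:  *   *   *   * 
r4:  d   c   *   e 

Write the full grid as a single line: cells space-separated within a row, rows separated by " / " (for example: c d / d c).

(r1,c4) = f
(r2,c2) = e
(r3,c1) = e
(r3,c2) = f
(r3,c3) = d
(r3,c4) = c
(r4,c3) = f

c d e f / f e c d / e f d c / d c f e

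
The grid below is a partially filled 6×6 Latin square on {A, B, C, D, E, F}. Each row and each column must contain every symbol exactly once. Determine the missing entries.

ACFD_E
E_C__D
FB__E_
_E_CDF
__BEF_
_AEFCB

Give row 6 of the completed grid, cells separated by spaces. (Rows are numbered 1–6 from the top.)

D A E F C B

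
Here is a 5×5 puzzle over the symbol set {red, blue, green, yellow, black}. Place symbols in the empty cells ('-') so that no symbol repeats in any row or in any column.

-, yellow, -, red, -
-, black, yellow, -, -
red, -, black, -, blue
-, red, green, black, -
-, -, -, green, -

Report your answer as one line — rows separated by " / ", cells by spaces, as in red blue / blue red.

(r1,c3) = blue
(r2,c4) = blue
(r3,c2) = green
(r3,c4) = yellow
(r4,c5) = yellow
(r5,c2) = blue
(r5,c3) = red
(r5,c5) = black
(r1,c5) = green
(r2,c1) = green
(r2,c5) = red
(r4,c1) = blue
(r5,c1) = yellow
(r1,c1) = black

black yellow blue red green / green black yellow blue red / red green black yellow blue / blue red green black yellow / yellow blue red green black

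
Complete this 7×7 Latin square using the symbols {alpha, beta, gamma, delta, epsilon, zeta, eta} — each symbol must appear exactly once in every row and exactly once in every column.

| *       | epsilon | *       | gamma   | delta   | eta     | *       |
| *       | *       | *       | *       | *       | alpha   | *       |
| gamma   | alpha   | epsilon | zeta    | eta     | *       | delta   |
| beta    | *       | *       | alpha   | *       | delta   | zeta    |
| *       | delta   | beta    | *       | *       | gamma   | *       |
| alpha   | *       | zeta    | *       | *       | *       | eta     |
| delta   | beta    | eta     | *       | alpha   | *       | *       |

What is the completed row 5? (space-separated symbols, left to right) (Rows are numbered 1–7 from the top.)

epsilon delta beta eta zeta gamma alpha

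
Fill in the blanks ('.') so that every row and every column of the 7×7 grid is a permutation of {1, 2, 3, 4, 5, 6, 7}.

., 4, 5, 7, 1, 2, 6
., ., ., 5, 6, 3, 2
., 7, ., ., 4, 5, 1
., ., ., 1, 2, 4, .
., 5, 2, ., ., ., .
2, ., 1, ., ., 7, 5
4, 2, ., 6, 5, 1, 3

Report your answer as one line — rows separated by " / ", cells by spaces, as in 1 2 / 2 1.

3 4 5 7 1 2 6 / 7 1 4 5 6 3 2 / 6 7 3 2 4 5 1 / 5 3 6 1 2 4 7 / 1 5 2 3 7 6 4 / 2 6 1 4 3 7 5 / 4 2 7 6 5 1 3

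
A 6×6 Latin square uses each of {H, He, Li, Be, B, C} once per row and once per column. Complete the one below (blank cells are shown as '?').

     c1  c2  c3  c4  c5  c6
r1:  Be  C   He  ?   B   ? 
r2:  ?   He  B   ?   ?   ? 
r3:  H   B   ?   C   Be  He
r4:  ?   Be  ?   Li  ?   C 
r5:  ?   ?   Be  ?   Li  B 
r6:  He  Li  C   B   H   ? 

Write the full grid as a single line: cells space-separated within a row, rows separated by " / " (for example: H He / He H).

Be C He H B Li / Li He B Be C H / H B Li C Be He / B Be H Li He C / C H Be He Li B / He Li C B H Be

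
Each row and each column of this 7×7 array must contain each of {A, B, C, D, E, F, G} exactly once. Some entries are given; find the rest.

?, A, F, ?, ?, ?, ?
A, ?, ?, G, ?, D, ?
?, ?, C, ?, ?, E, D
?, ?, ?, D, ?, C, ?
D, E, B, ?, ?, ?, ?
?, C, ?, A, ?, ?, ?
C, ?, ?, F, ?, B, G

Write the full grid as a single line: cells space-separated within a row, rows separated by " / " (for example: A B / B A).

(r1,c6) = G
(r2,c3) = E
(r3,c4) = B
(r5,c4) = C
(r6,c6) = F
(r7,c2) = D
(r7,c3) = A
(r7,c5) = E
(r1,c4) = E
(r4,c3) = G
(r5,c6) = A
(r5,c7) = F
(r6,c3) = D
(r1,c1) = B
(r1,c7) = C
(r2,c7) = B
(r5,c5) = G
(r6,c5) = B
(r6,c7) = E
(r1,c5) = D
(r2,c2) = F
(r2,c5) = C
(r3,c2) = G
(r4,c2) = B
(r4,c7) = A
(r6,c1) = G
(r3,c1) = F
(r3,c5) = A
(r4,c1) = E
(r4,c5) = F

B A F E D G C / A F E G C D B / F G C B A E D / E B G D F C A / D E B C G A F / G C D A B F E / C D A F E B G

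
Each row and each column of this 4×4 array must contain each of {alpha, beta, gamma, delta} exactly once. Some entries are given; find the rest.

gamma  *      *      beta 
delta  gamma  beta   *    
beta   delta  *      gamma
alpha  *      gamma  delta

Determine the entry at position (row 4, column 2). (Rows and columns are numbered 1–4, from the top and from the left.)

beta

(r1,c2) = alpha
(r1,c3) = delta
(r2,c4) = alpha
(r3,c3) = alpha
(r4,c2) = beta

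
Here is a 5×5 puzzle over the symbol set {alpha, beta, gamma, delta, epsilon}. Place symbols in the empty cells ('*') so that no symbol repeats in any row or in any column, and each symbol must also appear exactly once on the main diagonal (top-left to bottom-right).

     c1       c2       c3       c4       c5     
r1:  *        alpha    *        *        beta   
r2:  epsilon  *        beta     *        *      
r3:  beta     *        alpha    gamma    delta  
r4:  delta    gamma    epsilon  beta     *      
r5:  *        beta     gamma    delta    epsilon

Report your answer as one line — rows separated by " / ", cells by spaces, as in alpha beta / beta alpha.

row 1 has {alpha,beta}; column 1 has {beta,delta,epsilon}; the diagonal has {alpha,beta,epsilon} — only gamma is left for (r1,c1).
row 1 has {alpha,beta,gamma}; column 3 has {alpha,beta,gamma,epsilon} — only delta is left for (r1,c3).
row 1 has {alpha,beta,gamma,delta}; column 4 has {beta,gamma,delta} — only epsilon is left for (r1,c4).
row 2 has {beta,epsilon}; column 2 has {alpha,beta,gamma}; the diagonal has {alpha,beta,gamma,epsilon} — only delta is left for (r2,c2).
row 2 has {beta,delta,epsilon}; column 4 has {beta,gamma,delta,epsilon} — only alpha is left for (r2,c4).
row 2 has {alpha,beta,delta,epsilon}; column 5 has {beta,delta,epsilon} — only gamma is left for (r2,c5).
row 3 has {alpha,beta,gamma,delta}; column 2 has {alpha,beta,gamma,delta} — only epsilon is left for (r3,c2).
row 4 has {beta,gamma,delta,epsilon}; column 5 has {beta,gamma,delta,epsilon} — only alpha is left for (r4,c5).
row 5 has {beta,gamma,delta,epsilon}; column 1 has {beta,gamma,delta,epsilon} — only alpha is left for (r5,c1).

gamma alpha delta epsilon beta / epsilon delta beta alpha gamma / beta epsilon alpha gamma delta / delta gamma epsilon beta alpha / alpha beta gamma delta epsilon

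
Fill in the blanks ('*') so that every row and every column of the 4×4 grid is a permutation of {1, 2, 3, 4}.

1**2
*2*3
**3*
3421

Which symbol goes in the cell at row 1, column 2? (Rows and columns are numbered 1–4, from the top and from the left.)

3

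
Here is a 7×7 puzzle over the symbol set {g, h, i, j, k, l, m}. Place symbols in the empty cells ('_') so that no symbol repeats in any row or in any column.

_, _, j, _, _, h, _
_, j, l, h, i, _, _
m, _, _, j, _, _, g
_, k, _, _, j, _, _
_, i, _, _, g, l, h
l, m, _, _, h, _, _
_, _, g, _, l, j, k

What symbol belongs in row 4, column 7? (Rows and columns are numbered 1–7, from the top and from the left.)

l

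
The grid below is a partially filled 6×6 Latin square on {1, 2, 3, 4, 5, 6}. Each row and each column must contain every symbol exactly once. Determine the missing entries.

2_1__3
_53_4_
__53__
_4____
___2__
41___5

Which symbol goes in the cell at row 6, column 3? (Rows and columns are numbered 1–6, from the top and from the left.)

2

At row 1, column 2: row 1 has {1,2,3}; column 2 has {1,4,5}; that leaves 6.
At row 1, column 5: row 1 has {1,2,3,6}; column 5 has {4}; that leaves 5.
At row 3, column 2: row 3 has {3,5}; column 2 has {1,4,5,6}; that leaves 2.
At row 5, column 2: row 5 has {2}; column 2 has {1,2,4,5,6}; that leaves 3.
At row 6, column 4: row 6 has {1,4,5}; column 4 has {2,3}; that leaves 6.
At row 1, column 4: row 1 has {1,2,3,5,6}; column 4 has {2,3,6}; that leaves 4.
At row 2, column 4: row 2 has {3,4,5}; column 4 has {2,3,4,6}; that leaves 1.
At row 4, column 4: row 4 has {4}; column 4 has {1,2,3,4,6}; that leaves 5.
At row 6, column 3: row 6 has {1,4,5,6}; column 3 has {1,3,5}; that leaves 2.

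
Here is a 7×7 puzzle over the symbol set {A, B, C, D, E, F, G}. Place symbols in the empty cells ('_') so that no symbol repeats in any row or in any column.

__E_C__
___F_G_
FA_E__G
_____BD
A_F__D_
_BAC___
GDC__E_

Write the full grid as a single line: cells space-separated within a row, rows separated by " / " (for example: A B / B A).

B G E D C A F / E C D F A G B / F A B E D C G / C F G A E B D / A E F G B D C / D B A C G F E / G D C B F E A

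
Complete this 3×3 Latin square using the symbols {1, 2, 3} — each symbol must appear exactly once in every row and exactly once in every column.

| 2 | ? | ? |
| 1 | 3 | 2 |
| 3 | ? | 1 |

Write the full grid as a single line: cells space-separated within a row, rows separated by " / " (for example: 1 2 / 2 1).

2 1 3 / 1 3 2 / 3 2 1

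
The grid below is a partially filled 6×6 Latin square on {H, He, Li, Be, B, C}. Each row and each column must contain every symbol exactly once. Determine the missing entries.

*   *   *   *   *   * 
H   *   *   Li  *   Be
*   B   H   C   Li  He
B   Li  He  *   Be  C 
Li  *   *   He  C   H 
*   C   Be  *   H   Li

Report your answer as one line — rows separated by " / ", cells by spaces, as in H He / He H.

C H Li Be He B / H He C Li B Be / Be B H C Li He / B Li He H Be C / Li Be B He C H / He C Be B H Li

(r1,c6) = B
(r2,c2) = He
(r2,c5) = B
(r3,c1) = Be
(r4,c4) = H
(r5,c2) = Be
(r5,c3) = B
(r6,c1) = He
(r6,c4) = B
(r1,c1) = C
(r1,c2) = H
(r1,c3) = Li
(r1,c4) = Be
(r1,c5) = He
(r2,c3) = C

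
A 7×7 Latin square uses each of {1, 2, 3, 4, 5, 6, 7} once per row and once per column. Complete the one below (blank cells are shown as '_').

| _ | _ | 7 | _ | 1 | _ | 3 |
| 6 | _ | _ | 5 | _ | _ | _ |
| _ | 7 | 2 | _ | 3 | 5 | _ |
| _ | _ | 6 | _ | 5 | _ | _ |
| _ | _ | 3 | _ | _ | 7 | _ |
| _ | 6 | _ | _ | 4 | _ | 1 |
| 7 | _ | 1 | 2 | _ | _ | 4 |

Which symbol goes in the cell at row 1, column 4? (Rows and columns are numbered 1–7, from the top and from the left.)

Cell (r2,c3): row 2 has {5,6}; column 3 has {1,2,3,6,7} → 4.
Cell (r3,c7): row 3 has {2,3,5,7}; column 7 has {1,3,4} → 6.
Cell (r6,c3): row 6 has {1,4,6}; column 3 has {1,2,3,4,6,7} → 5.
Cell (r7,c5): row 7 has {1,2,4,7}; column 5 has {1,3,4,5} → 6.
Cell (r7,c6): row 7 has {1,2,4,6,7}; column 6 has {5,7} → 3.
Cell (r5,c5): row 5 has {3,7}; column 5 has {1,3,4,5,6} → 2.
Cell (r5,c7): row 5 has {2,3,7}; column 7 has {1,3,4,6} → 5.
Cell (r6,c6): row 6 has {1,4,5,6}; column 6 has {3,5,7} → 2.
Cell (r7,c2): row 7 has {1,2,3,4,6,7}; column 2 has {6,7} → 5.
Cell (r2,c5): row 2 has {4,5,6}; column 5 has {1,2,3,4,5,6} → 7.
Cell (r2,c6): row 2 has {4,5,6,7}; column 6 has {2,3,5,7} → 1.
Cell (r2,c7): row 2 has {1,4,5,6,7}; column 7 has {1,3,4,5,6} → 2.
Cell (r4,c6): row 4 has {5,6}; column 6 has {1,2,3,5,7} → 4.
Cell (r4,c7): row 4 has {4,5,6}; column 7 has {1,2,3,4,5,6} → 7.
Cell (r6,c1): row 6 has {1,2,4,5,6}; column 1 has {6,7} → 3.
Cell (r6,c4): row 6 has {1,2,3,4,5,6}; column 4 has {2,5} → 7.
Cell (r1,c6): row 1 has {1,3,7}; column 6 has {1,2,3,4,5,7} → 6.
Cell (r2,c2): row 2 has {1,2,4,5,6,7}; column 2 has {5,6,7} → 3.
Cell (r1,c4): row 1 has {1,3,6,7}; column 4 has {2,5,7} → 4.

4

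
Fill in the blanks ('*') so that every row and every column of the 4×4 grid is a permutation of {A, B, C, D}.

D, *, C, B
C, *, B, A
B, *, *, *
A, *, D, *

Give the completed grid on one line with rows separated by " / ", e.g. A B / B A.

D A C B / C D B A / B C A D / A B D C

row 1 has {B,C,D}; column 2 is empty so far — only A is left for (r1,c2).
row 2 has {A,B,C}; column 2 has {A} — only D is left for (r2,c2).
row 3 has {B}; column 2 has {A,D} — only C is left for (r3,c2).
row 3 has {B,C}; column 3 has {B,C,D} — only A is left for (r3,c3).
row 3 has {A,B,C}; column 4 has {A,B} — only D is left for (r3,c4).
row 4 has {A,D}; column 2 has {A,C,D} — only B is left for (r4,c2).
row 4 has {A,B,D}; column 4 has {A,B,D} — only C is left for (r4,c4).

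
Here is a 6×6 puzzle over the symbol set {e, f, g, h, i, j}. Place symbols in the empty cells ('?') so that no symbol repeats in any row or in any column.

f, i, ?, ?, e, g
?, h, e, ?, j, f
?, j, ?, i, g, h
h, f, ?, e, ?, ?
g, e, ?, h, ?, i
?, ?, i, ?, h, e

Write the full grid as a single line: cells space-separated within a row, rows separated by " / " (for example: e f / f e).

row 1 has {e,f,g,i}; column 4 has {e,h,i} — only j is left for (r1,c4).
row 2 has {e,f,h,j}; column 1 has {f,g,h} — only i is left for (r2,c1).
row 2 has {e,f,h,i,j}; column 4 has {e,h,i,j} — only g is left for (r2,c4).
row 3 has {g,h,i,j}; column 1 has {f,g,h,i} — only e is left for (r3,c1).
row 3 has {e,g,h,i,j}; column 3 has {e,i} — only f is left for (r3,c3).
row 4 has {e,f,h}; column 5 has {e,g,h,j} — only i is left for (r4,c5).
row 4 has {e,f,h,i}; column 6 has {e,f,g,h,i} — only j is left for (r4,c6).
row 5 has {e,g,h,i}; column 3 has {e,f,i} — only j is left for (r5,c3).
row 5 has {e,g,h,i,j}; column 5 has {e,g,h,i,j} — only f is left for (r5,c5).
row 6 has {e,h,i}; column 1 has {e,f,g,h,i} — only j is left for (r6,c1).
row 6 has {e,h,i,j}; column 2 has {e,f,h,i,j} — only g is left for (r6,c2).
row 6 has {e,g,h,i,j}; column 4 has {e,g,h,i,j} — only f is left for (r6,c4).
row 1 has {e,f,g,i,j}; column 3 has {e,f,i,j} — only h is left for (r1,c3).
row 4 has {e,f,h,i,j}; column 3 has {e,f,h,i,j} — only g is left for (r4,c3).

f i h j e g / i h e g j f / e j f i g h / h f g e i j / g e j h f i / j g i f h e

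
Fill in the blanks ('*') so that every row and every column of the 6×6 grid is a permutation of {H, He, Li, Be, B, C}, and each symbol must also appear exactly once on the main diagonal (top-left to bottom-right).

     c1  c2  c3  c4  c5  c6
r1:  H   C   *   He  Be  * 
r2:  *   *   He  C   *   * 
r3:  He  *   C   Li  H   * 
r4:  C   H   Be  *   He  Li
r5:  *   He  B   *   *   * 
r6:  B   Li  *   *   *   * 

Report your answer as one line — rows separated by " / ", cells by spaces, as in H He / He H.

H C Li He Be B / Li Be He C B H / He B C Li H Be / C H Be B He Li / Be He B H Li C / B Li H Be C He

(r1,c3): row 1 has {H,He,Be,C}; column 3 has {He,Be,B,C}, so it must be Li.
(r1,c6): row 1 has {H,He,Li,Be,C}; column 6 has {Li}, so it must be B.
(r3,c6): row 3 has {H,He,Li,C}; column 6 has {Li,B}, so it must be Be.
(r4,c4): row 4 has {H,He,Li,Be,C}; column 4 has {He,Li,C}; the diagonal has {H,C}, so it must be B.
(r5,c5): row 5 has {He,B}; column 5 has {H,He,Be}; the diagonal has {H,B,C}, so it must be Li.
(r6,c3): row 6 has {Li,B}; column 3 has {He,Li,Be,B,C}, so it must be H.
(r6,c4): row 6 has {H,Li,B}; column 4 has {He,Li,B,C}, so it must be Be.
(r6,c5): row 6 has {H,Li,Be,B}; column 5 has {H,He,Li,Be}, so it must be C.
(r6,c6): row 6 has {H,Li,Be,B,C}; column 6 has {Li,Be,B}; the diagonal has {H,Li,B,C}, so it must be He.
(r2,c2): row 2 has {He,C}; column 2 has {H,He,Li,C}; the diagonal has {H,He,Li,B,C}, so it must be Be.
(r2,c5): row 2 has {He,Be,C}; column 5 has {H,He,Li,Be,C}, so it must be B.
(r2,c6): row 2 has {He,Be,B,C}; column 6 has {He,Li,Be,B}, so it must be H.
(r3,c2): row 3 has {H,He,Li,Be,C}; column 2 has {H,He,Li,Be,C}, so it must be B.
(r5,c1): row 5 has {He,Li,B}; column 1 has {H,He,B,C}, so it must be Be.
(r5,c4): row 5 has {He,Li,Be,B}; column 4 has {He,Li,Be,B,C}, so it must be H.
(r5,c6): row 5 has {H,He,Li,Be,B}; column 6 has {H,He,Li,Be,B}, so it must be C.
(r2,c1): row 2 has {H,He,Be,B,C}; column 1 has {H,He,Be,B,C}, so it must be Li.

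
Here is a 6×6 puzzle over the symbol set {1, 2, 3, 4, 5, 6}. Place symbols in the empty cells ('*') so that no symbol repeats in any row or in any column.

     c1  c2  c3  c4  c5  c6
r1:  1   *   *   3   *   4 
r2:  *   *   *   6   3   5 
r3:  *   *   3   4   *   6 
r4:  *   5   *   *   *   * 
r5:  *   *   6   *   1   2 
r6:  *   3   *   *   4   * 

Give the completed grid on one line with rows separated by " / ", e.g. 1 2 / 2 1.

1 6 2 3 5 4 / 4 2 1 6 3 5 / 5 1 3 4 2 6 / 2 5 4 1 6 3 / 3 4 6 5 1 2 / 6 3 5 2 4 1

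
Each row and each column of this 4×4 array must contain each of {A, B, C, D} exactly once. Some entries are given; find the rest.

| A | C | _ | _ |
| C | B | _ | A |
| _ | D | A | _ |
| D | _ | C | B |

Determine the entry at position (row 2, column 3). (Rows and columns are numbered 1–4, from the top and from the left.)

D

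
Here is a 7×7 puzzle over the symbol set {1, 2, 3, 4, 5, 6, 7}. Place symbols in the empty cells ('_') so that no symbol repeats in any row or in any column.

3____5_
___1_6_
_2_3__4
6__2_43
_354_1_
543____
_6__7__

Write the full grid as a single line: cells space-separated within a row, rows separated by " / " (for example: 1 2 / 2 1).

3 1 2 6 4 5 7 / 2 7 4 1 3 6 5 / 1 2 6 3 5 7 4 / 6 5 7 2 1 4 3 / 7 3 5 4 2 1 6 / 5 4 3 7 6 2 1 / 4 6 1 5 7 3 2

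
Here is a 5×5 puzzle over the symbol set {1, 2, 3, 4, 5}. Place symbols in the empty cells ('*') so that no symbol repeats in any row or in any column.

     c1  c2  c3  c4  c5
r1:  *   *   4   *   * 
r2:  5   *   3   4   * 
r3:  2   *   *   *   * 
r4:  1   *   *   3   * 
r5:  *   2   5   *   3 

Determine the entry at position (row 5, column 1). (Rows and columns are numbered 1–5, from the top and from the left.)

4

row 1 has {4}; column 1 has {1,2,5} — only 3 is left for (r1,c1).
row 2 has {3,4,5}; column 2 has {2} — only 1 is left for (r2,c2).
row 2 has {1,3,4,5}; column 5 has {3} — only 2 is left for (r2,c5).
row 3 has {2}; column 3 has {3,4,5} — only 1 is left for (r3,c3).
row 3 has {1,2}; column 4 has {3,4} — only 5 is left for (r3,c4).
row 3 has {1,2,5}; column 5 has {2,3} — only 4 is left for (r3,c5).
row 4 has {1,3}; column 3 has {1,3,4,5} — only 2 is left for (r4,c3).
row 4 has {1,2,3}; column 5 has {2,3,4} — only 5 is left for (r4,c5).
row 5 has {2,3,5}; column 1 has {1,2,3,5} — only 4 is left for (r5,c1).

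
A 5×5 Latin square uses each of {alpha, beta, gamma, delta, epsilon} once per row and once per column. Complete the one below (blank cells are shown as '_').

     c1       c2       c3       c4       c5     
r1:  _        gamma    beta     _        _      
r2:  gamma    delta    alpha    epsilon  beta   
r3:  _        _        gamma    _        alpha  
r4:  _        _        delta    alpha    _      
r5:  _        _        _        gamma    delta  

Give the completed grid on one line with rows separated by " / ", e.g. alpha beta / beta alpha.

alpha gamma beta delta epsilon / gamma delta alpha epsilon beta / delta epsilon gamma beta alpha / epsilon beta delta alpha gamma / beta alpha epsilon gamma delta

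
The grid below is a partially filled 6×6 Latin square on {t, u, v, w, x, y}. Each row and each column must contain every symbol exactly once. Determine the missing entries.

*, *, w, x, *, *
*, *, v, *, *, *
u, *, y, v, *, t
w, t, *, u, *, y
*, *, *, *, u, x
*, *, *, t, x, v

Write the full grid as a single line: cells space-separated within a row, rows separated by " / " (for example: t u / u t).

t v w x y u / x u v y t w / u x y v w t / w t x u v y / v y t w u x / y w u t x v

(r1,c6) = u
(r2,c6) = w
(r3,c5) = w
(r4,c3) = x
(r4,c5) = v
(r5,c3) = t
(r6,c1) = y
(r6,c3) = u
(r2,c4) = y
(r2,c5) = t
(r3,c2) = x
(r5,c1) = v
(r5,c4) = w
(r6,c2) = w
(r1,c1) = t
(r1,c5) = y
(r2,c1) = x
(r2,c2) = u
(r5,c2) = y
(r1,c2) = v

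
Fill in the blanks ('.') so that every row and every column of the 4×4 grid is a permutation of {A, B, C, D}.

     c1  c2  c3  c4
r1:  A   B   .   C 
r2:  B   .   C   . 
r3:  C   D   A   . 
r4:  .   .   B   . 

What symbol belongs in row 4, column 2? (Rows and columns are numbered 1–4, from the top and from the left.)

C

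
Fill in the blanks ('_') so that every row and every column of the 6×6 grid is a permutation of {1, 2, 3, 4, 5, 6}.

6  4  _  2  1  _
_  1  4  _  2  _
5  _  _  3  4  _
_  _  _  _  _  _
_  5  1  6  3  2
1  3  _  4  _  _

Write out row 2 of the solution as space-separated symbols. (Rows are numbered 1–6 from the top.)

3 1 4 5 2 6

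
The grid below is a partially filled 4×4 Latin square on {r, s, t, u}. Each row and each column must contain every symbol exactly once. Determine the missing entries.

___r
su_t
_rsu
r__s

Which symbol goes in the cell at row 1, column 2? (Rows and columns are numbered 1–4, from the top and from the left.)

s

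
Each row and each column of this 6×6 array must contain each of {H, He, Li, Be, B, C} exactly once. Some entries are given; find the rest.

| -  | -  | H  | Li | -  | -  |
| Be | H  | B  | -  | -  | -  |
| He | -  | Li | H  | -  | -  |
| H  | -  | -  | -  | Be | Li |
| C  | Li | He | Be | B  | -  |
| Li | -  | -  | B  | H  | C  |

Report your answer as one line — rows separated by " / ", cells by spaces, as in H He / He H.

B C H Li He Be / Be H B C Li He / He Be Li H C B / H B C He Be Li / C Li He Be B H / Li He Be B H C

row 1 has {H,Li}; column 1 has {H,He,Li,Be,C} — only B is left for (r1,c1).
row 2 has {H,Be,B}; column 6 has {Li,C} — only He is left for (r2,c6).
row 3 has {H,He,Li}; column 5 has {H,Be,B} — only C is left for (r3,c5).
row 4 has {H,Li,Be}; column 3 has {H,He,Li,B} — only C is left for (r4,c3).
row 4 has {H,Li,Be,C}; column 4 has {H,Li,Be,B} — only He is left for (r4,c4).
row 5 has {He,Li,Be,B,C}; column 6 has {He,Li,C} — only H is left for (r5,c6).
row 6 has {H,Li,B,C}; column 3 has {H,He,Li,B,C} — only Be is left for (r6,c3).
row 1 has {H,Li,B}; column 5 has {H,Be,B,C} — only He is left for (r1,c5).
row 1 has {H,He,Li,B}; column 6 has {H,He,Li,C} — only Be is left for (r1,c6).
row 2 has {H,He,Be,B}; column 4 has {H,He,Li,Be,B} — only C is left for (r2,c4).
row 2 has {H,He,Be,B,C}; column 5 has {H,He,Be,B,C} — only Li is left for (r2,c5).
row 3 has {H,He,Li,C}; column 6 has {H,He,Li,Be,C} — only B is left for (r3,c6).
row 4 has {H,He,Li,Be,C}; column 2 has {H,Li} — only B is left for (r4,c2).
row 6 has {H,Li,Be,B,C}; column 2 has {H,Li,B} — only He is left for (r6,c2).
row 1 has {H,He,Li,Be,B}; column 2 has {H,He,Li,B} — only C is left for (r1,c2).
row 3 has {H,He,Li,B,C}; column 2 has {H,He,Li,B,C} — only Be is left for (r3,c2).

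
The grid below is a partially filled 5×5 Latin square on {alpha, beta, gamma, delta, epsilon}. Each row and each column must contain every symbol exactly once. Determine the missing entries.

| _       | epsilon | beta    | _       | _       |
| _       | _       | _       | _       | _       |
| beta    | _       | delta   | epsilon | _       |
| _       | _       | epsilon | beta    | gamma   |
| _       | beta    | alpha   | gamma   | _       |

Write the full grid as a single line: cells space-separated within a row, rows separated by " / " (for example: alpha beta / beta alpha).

gamma epsilon beta alpha delta / epsilon alpha gamma delta beta / beta gamma delta epsilon alpha / alpha delta epsilon beta gamma / delta beta alpha gamma epsilon

(r2,c3) = gamma
(r3,c5) = alpha
(r1,c5) = delta
(r3,c2) = gamma
(r5,c5) = epsilon
(r1,c4) = alpha
(r2,c4) = delta
(r2,c5) = beta
(r5,c1) = delta
(r1,c1) = gamma
(r2,c2) = alpha
(r4,c1) = alpha
(r4,c2) = delta
(r2,c1) = epsilon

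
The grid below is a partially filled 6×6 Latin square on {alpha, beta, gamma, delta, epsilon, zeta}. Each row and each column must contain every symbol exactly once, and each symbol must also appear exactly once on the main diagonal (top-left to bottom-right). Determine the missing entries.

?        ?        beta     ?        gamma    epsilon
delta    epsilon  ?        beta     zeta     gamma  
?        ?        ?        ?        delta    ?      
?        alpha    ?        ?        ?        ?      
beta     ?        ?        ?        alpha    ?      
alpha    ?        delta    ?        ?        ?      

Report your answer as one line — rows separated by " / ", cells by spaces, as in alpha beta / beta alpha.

zeta delta beta alpha gamma epsilon / delta epsilon alpha beta zeta gamma / epsilon beta gamma zeta delta alpha / gamma alpha epsilon delta beta zeta / beta gamma zeta epsilon alpha delta / alpha zeta delta gamma epsilon beta

(r1,c1) = zeta
(r1,c2) = delta
(r1,c4) = alpha
(r2,c3) = alpha
(r3,c3) = gamma
(r4,c4) = delta
(r6,c6) = beta
(r3,c1) = epsilon
(r3,c4) = zeta
(r3,c6) = alpha
(r4,c1) = gamma
(r4,c6) = zeta
(r5,c6) = delta
(r6,c5) = epsilon
(r3,c2) = beta
(r4,c3) = epsilon
(r4,c5) = beta
(r5,c3) = zeta
(r6,c4) = gamma
(r5,c2) = gamma
(r5,c4) = epsilon
(r6,c2) = zeta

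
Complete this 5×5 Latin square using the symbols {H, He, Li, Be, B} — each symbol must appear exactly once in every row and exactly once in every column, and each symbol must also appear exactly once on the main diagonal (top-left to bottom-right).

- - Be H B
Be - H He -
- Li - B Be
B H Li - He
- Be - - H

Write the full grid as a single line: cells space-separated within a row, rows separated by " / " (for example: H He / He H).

(r1,c2): row 1 has {H,Be,B}; column 2 has {H,Li,Be}, so it must be He.
(r2,c2): row 2 has {H,He,Be}; column 2 has {H,He,Li,Be}; the diagonal has {H}, so it must be B.
(r2,c5): row 2 has {H,He,Be,B}; column 5 has {H,He,Be,B}, so it must be Li.
(r3,c3): row 3 has {Li,Be,B}; column 3 has {H,Li,Be}; the diagonal has {H,B}, so it must be He.
(r4,c4): row 4 has {H,He,Li,B}; column 4 has {H,He,B}; the diagonal has {H,He,B}, so it must be Be.
(r5,c3): row 5 has {H,Be}; column 3 has {H,He,Li,Be}, so it must be B.
(r5,c4): row 5 has {H,Be,B}; column 4 has {H,He,Be,B}, so it must be Li.
(r1,c1): row 1 has {H,He,Be,B}; column 1 has {Be,B}; the diagonal has {H,He,Be,B}, so it must be Li.
(r3,c1): row 3 has {He,Li,Be,B}; column 1 has {Li,Be,B}, so it must be H.
(r5,c1): row 5 has {H,Li,Be,B}; column 1 has {H,Li,Be,B}, so it must be He.

Li He Be H B / Be B H He Li / H Li He B Be / B H Li Be He / He Be B Li H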